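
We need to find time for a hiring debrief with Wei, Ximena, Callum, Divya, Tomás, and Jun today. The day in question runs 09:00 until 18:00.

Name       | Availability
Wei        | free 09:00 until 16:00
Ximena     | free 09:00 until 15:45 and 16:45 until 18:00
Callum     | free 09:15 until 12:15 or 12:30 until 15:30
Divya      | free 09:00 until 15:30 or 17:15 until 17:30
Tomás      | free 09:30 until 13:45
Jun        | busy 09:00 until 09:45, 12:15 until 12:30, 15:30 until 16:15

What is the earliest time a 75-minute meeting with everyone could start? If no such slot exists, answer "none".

Wei free: 09:00-16:00.
Ximena free: 09:00-15:45, 16:45-18:00.
Callum free: 09:15-12:15, 12:30-15:30.
Divya free: 09:00-15:30, 17:15-17:30.
Tomás free: 09:30-13:45.
Jun free: 09:45-12:15, 12:30-15:30, 16:15-18:00 (invert busy blocks within the working day).
Wei ∩ Ximena: 09:00-15:45.
Wei ∩ Ximena ∩ Callum: 09:15-12:15, 12:30-15:30.
Wei ∩ Ximena ∩ Callum ∩ Divya: 09:15-12:15, 12:30-15:30.
Wei ∩ Ximena ∩ Callum ∩ Divya ∩ Tomás: 09:30-12:15, 12:30-13:45.
Wei ∩ Ximena ∩ Callum ∩ Divya ∩ Tomás ∩ Jun: 09:45-12:15, 12:30-13:45.
The first common window of at least 75 minutes is 09:45-12:15, so the earliest start is 09:45.

09:45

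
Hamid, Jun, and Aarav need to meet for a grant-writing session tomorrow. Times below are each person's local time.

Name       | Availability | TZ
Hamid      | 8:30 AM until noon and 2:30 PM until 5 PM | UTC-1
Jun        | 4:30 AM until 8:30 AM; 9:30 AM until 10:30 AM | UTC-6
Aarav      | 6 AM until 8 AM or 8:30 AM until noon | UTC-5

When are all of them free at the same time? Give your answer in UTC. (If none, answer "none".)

11:00-13:00, 15:30-16:30

Hamid in UTC: 09:30-13:00, 15:30-18:00 (add 1h to convert from UTC-1).
Jun in UTC: 10:30-14:30, 15:30-16:30 (add 6h to convert from UTC-6).
Aarav in UTC: 11:00-13:00, 13:30-17:00 (add 5h to convert from UTC-5).
Hamid ∩ Jun: 10:30-13:00, 15:30-16:30.
Hamid ∩ Jun ∩ Aarav: 11:00-13:00, 15:30-16:30.
So the common availability across everyone is 11:00-13:00, 15:30-16:30.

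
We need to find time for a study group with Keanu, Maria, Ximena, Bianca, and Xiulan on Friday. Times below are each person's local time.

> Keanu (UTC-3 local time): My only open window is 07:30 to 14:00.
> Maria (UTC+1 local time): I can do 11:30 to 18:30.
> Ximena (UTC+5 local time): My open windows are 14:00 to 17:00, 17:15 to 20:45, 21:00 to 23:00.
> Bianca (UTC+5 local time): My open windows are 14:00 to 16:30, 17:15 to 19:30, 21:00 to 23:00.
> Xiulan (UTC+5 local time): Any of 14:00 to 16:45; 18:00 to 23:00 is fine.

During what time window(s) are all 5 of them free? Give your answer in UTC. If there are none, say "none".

Keanu in UTC: 10:30-17:00 (add 3h to convert from UTC-3).
Maria in UTC: 10:30-17:30 (subtract 1h to convert from UTC+1).
Ximena in UTC: 09:00-12:00, 12:15-15:45, 16:00-18:00 (subtract 5h to convert from UTC+5).
Bianca in UTC: 09:00-11:30, 12:15-14:30, 16:00-18:00 (subtract 5h to convert from UTC+5).
Xiulan in UTC: 09:00-11:45, 13:00-18:00 (subtract 5h to convert from UTC+5).
Keanu ∩ Maria: 10:30-17:00.
Keanu ∩ Maria ∩ Ximena: 10:30-12:00, 12:15-15:45, 16:00-17:00.
Keanu ∩ Maria ∩ Ximena ∩ Bianca: 10:30-11:30, 12:15-14:30, 16:00-17:00.
Keanu ∩ Maria ∩ Ximena ∩ Bianca ∩ Xiulan: 10:30-11:30, 13:00-14:30, 16:00-17:00.

10:30-11:30, 13:00-14:30, 16:00-17:00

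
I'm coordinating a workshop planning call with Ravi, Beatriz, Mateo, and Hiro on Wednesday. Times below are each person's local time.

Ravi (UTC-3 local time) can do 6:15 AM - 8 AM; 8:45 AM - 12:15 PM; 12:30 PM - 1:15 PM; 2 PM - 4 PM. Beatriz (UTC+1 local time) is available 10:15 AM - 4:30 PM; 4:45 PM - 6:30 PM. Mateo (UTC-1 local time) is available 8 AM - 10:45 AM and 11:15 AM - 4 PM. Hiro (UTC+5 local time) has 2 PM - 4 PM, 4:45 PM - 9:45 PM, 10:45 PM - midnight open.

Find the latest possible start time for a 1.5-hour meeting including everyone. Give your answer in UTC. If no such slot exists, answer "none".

Ravi in UTC: 09:15-11:00, 11:45-15:15, 15:30-16:15, 17:00-19:00 (add 3h to convert from UTC-3).
Beatriz in UTC: 09:15-15:30, 15:45-17:30 (subtract 1h to convert from UTC+1).
Mateo in UTC: 09:00-11:45, 12:15-17:00 (add 1h to convert from UTC-1).
Hiro in UTC: 09:00-11:00, 11:45-16:45, 17:45-19:00 (subtract 5h to convert from UTC+5).
Ravi ∩ Beatriz: 09:15-11:00, 11:45-15:15, 15:45-16:15, 17:00-17:30.
Ravi ∩ Beatriz ∩ Mateo: 09:15-11:00, 12:15-15:15, 15:45-16:15.
Ravi ∩ Beatriz ∩ Mateo ∩ Hiro: 09:15-11:00, 12:15-15:15, 15:45-16:15.
Those are the intersection windows.
The last common window of at least 90 minutes is 12:15-15:15; a 90-minute meeting can start as late as 13:45 and still end by 15:15.

13:45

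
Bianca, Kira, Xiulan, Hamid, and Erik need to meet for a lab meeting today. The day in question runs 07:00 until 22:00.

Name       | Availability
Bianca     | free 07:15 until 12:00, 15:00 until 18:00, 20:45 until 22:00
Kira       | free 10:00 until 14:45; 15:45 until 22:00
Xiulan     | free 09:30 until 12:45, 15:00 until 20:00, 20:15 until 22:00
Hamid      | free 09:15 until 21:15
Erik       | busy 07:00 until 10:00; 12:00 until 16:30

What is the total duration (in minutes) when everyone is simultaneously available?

Bianca free: 07:15-12:00, 15:00-18:00, 20:45-22:00.
Kira free: 10:00-14:45, 15:45-22:00.
Xiulan free: 09:30-12:45, 15:00-20:00, 20:15-22:00.
Hamid free: 09:15-21:15.
Erik free: 10:00-12:00, 16:30-22:00 (invert busy blocks within the working day).
Bianca ∩ Kira: 10:00-12:00, 15:45-18:00, 20:45-22:00.
Bianca ∩ Kira ∩ Xiulan: 10:00-12:00, 15:45-18:00, 20:45-22:00.
Bianca ∩ Kira ∩ Xiulan ∩ Hamid: 10:00-12:00, 15:45-18:00, 20:45-21:15.
Bianca ∩ Kira ∩ Xiulan ∩ Hamid ∩ Erik: 10:00-12:00, 16:30-18:00, 20:45-21:15.
Summing the common windows: 120 + 90 + 30 = 240 minutes.

240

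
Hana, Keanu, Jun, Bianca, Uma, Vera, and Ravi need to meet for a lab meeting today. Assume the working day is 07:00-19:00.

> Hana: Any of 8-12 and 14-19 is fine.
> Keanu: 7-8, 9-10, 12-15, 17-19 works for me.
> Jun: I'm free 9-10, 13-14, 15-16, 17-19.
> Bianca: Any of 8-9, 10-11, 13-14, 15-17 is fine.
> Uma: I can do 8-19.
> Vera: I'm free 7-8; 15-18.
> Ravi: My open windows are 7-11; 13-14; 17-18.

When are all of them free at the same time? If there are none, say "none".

none

Hana ∩ Keanu: 09:00-10:00, 14:00-15:00, 17:00-19:00.
Hana ∩ Keanu ∩ Jun: 09:00-10:00, 17:00-19:00.
Hana ∩ Keanu ∩ Jun ∩ Bianca: ∅.
Hana ∩ Keanu ∩ Jun ∩ Bianca ∩ Uma: ∅.
Hana ∩ Keanu ∩ Jun ∩ Bianca ∩ Uma ∩ Vera: ∅.
Hana ∩ Keanu ∩ Jun ∩ Bianca ∩ Uma ∩ Vera ∩ Ravi: ∅.
There is no time when everyone is free.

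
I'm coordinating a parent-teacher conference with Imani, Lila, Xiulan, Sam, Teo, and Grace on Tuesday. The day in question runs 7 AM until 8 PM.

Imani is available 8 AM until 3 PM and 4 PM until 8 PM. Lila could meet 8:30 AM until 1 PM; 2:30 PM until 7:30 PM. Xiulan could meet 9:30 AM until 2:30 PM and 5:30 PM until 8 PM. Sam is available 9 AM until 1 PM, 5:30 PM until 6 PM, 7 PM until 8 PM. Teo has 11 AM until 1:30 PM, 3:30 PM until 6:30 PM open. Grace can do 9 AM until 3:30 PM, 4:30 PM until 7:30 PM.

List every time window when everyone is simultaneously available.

11:00-13:00, 17:30-18:00

Imani ∩ Lila: 08:30-13:00, 14:30-15:00, 16:00-19:30.
Imani ∩ Lila ∩ Xiulan: 09:30-13:00, 17:30-19:30.
Imani ∩ Lila ∩ Xiulan ∩ Sam: 09:30-13:00, 17:30-18:00, 19:00-19:30.
Imani ∩ Lila ∩ Xiulan ∩ Sam ∩ Teo: 11:00-13:00, 17:30-18:00.
Imani ∩ Lila ∩ Xiulan ∩ Sam ∩ Teo ∩ Grace: 11:00-13:00, 17:30-18:00.
So the common availability across everyone is 11:00-13:00, 17:30-18:00.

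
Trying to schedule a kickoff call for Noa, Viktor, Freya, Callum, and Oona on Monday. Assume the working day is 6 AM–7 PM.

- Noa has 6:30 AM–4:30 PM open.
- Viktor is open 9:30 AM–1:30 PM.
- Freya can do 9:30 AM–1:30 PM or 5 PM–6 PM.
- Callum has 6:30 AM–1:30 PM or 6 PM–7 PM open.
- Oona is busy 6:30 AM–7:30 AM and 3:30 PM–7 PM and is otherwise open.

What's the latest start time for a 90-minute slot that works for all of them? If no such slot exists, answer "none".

Noa free: 06:30-16:30.
Viktor free: 09:30-13:30.
Freya free: 09:30-13:30, 17:00-18:00.
Callum free: 06:30-13:30, 18:00-19:00.
Oona free: 06:00-06:30, 07:30-15:30 (invert busy blocks within the working day).
Noa ∩ Viktor: 09:30-13:30.
Noa ∩ Viktor ∩ Freya: 09:30-13:30.
Noa ∩ Viktor ∩ Freya ∩ Callum: 09:30-13:30.
Noa ∩ Viktor ∩ Freya ∩ Callum ∩ Oona: 09:30-13:30.
The last common window of at least 90 minutes is 09:30-13:30; a 90-minute meeting can start as late as 12:00 and still end by 13:30.

12:00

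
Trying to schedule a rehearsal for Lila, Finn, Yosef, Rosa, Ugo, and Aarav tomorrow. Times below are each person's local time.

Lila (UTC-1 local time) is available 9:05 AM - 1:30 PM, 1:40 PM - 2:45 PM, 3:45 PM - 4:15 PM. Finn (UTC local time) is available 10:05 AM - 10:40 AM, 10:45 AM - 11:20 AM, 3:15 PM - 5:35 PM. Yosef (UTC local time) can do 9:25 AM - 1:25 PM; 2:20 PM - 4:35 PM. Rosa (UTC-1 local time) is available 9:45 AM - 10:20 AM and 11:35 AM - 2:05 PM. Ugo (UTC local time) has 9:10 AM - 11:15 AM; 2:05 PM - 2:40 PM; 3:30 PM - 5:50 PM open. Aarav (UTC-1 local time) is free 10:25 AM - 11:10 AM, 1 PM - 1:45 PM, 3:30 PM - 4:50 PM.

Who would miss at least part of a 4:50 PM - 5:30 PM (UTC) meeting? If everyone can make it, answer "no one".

Lila, Rosa, Yosef

Lila in UTC: 10:05-14:30, 14:40-15:45, 16:45-17:15 (add 1h to convert from UTC-1).
Finn in UTC: 10:05-10:40, 10:45-11:20, 15:15-17:35.
Yosef in UTC: 09:25-13:25, 14:20-16:35.
Rosa in UTC: 10:45-11:20, 12:35-15:05 (add 1h to convert from UTC-1).
Ugo in UTC: 09:10-11:15, 14:05-14:40, 15:30-17:50.
Aarav in UTC: 11:25-12:10, 14:00-14:45, 16:30-17:50 (add 1h to convert from UTC-1).
Lila: not fully free for 16:50-17:30. Finn: free for 16:50-17:30. Yosef: not fully free for 16:50-17:30. Rosa: not fully free for 16:50-17:30. Ugo: free for 16:50-17:30. Aarav: free for 16:50-17:30.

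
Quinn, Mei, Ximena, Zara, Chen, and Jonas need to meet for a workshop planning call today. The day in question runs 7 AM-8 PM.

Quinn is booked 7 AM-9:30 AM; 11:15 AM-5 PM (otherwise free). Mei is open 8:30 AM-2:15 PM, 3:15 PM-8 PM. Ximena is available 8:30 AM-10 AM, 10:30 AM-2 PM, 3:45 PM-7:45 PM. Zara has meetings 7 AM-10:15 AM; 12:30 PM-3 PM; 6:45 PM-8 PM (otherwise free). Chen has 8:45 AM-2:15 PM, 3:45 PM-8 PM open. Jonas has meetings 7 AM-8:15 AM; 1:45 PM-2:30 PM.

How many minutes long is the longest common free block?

105

Quinn free: 09:30-11:15, 17:00-20:00 (invert busy blocks within the working day).
Mei free: 08:30-14:15, 15:15-20:00.
Ximena free: 08:30-10:00, 10:30-14:00, 15:45-19:45.
Zara free: 10:15-12:30, 15:00-18:45 (invert busy blocks within the working day).
Chen free: 08:45-14:15, 15:45-20:00.
Jonas free: 08:15-13:45, 14:30-20:00 (invert busy blocks within the working day).
Quinn ∩ Mei: 09:30-11:15, 17:00-20:00.
Quinn ∩ Mei ∩ Ximena: 09:30-10:00, 10:30-11:15, 17:00-19:45.
Quinn ∩ Mei ∩ Ximena ∩ Zara: 10:30-11:15, 17:00-18:45.
Quinn ∩ Mei ∩ Ximena ∩ Zara ∩ Chen: 10:30-11:15, 17:00-18:45.
Quinn ∩ Mei ∩ Ximena ∩ Zara ∩ Chen ∩ Jonas: 10:30-11:15, 17:00-18:45.
So the common availability across everyone is 10:30-11:15, 17:00-18:45.
The longest is 17:00-18:45 at 105 minutes.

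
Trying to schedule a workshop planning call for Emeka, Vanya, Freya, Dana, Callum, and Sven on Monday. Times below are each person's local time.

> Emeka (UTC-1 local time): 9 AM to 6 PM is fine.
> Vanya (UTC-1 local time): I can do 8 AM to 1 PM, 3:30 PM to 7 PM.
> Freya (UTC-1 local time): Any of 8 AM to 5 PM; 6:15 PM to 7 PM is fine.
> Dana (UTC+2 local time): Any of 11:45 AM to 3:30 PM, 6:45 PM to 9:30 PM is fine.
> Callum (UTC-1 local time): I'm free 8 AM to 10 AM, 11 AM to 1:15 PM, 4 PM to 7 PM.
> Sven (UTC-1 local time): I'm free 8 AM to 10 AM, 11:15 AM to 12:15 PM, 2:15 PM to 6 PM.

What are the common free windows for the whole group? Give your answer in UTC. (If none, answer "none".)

10:00-11:00, 12:15-13:15, 17:00-18:00

Emeka in UTC: 10:00-19:00 (add 1h to convert from UTC-1).
Vanya in UTC: 09:00-14:00, 16:30-20:00 (add 1h to convert from UTC-1).
Freya in UTC: 09:00-18:00, 19:15-20:00 (add 1h to convert from UTC-1).
Dana in UTC: 09:45-13:30, 16:45-19:30 (subtract 2h to convert from UTC+2).
Callum in UTC: 09:00-11:00, 12:00-14:15, 17:00-20:00 (add 1h to convert from UTC-1).
Sven in UTC: 09:00-11:00, 12:15-13:15, 15:15-19:00 (add 1h to convert from UTC-1).
Emeka ∩ Vanya: 10:00-14:00, 16:30-19:00.
Emeka ∩ Vanya ∩ Freya: 10:00-14:00, 16:30-18:00.
Emeka ∩ Vanya ∩ Freya ∩ Dana: 10:00-13:30, 16:45-18:00.
Emeka ∩ Vanya ∩ Freya ∩ Dana ∩ Callum: 10:00-11:00, 12:00-13:30, 17:00-18:00.
Emeka ∩ Vanya ∩ Freya ∩ Dana ∩ Callum ∩ Sven: 10:00-11:00, 12:15-13:15, 17:00-18:00.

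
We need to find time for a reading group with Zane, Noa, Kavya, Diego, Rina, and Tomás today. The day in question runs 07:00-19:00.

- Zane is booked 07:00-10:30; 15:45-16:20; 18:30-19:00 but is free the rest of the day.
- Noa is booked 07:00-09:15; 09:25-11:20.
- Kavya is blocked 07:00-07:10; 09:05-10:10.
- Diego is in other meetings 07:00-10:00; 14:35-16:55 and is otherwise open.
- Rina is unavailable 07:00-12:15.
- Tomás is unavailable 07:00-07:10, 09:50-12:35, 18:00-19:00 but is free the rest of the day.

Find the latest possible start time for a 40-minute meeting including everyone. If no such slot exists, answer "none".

Zane free: 10:30-15:45, 16:20-18:30 (invert busy blocks within the working day).
Noa free: 09:15-09:25, 11:20-19:00 (invert busy blocks within the working day).
Kavya free: 07:10-09:05, 10:10-19:00 (invert busy blocks within the working day).
Diego free: 10:00-14:35, 16:55-19:00 (invert busy blocks within the working day).
Rina free: 12:15-19:00 (invert busy blocks within the working day).
Tomás free: 07:10-09:50, 12:35-18:00 (invert busy blocks within the working day).
Zane ∩ Noa: 11:20-15:45, 16:20-18:30.
Zane ∩ Noa ∩ Kavya: 11:20-15:45, 16:20-18:30.
Zane ∩ Noa ∩ Kavya ∩ Diego: 11:20-14:35, 16:55-18:30.
Zane ∩ Noa ∩ Kavya ∩ Diego ∩ Rina: 12:15-14:35, 16:55-18:30.
Zane ∩ Noa ∩ Kavya ∩ Diego ∩ Rina ∩ Tomás: 12:35-14:35, 16:55-18:00.
The last common window of at least 40 minutes is 16:55-18:00; a 40-minute meeting can start as late as 17:20 and still end by 18:00.

17:20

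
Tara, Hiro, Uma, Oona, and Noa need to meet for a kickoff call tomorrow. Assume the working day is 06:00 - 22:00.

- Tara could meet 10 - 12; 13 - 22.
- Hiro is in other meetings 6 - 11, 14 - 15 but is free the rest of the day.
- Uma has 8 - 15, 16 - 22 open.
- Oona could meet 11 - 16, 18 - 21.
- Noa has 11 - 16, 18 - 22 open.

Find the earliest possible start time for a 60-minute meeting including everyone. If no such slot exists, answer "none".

11:00

Tara free: 10:00-12:00, 13:00-22:00.
Hiro free: 11:00-14:00, 15:00-22:00 (invert busy blocks within the working day).
Uma free: 08:00-15:00, 16:00-22:00.
Oona free: 11:00-16:00, 18:00-21:00.
Noa free: 11:00-16:00, 18:00-22:00.
Tara ∩ Hiro: 11:00-12:00, 13:00-14:00, 15:00-22:00.
Tara ∩ Hiro ∩ Uma: 11:00-12:00, 13:00-14:00, 16:00-22:00.
Tara ∩ Hiro ∩ Uma ∩ Oona: 11:00-12:00, 13:00-14:00, 18:00-21:00.
Tara ∩ Hiro ∩ Uma ∩ Oona ∩ Noa: 11:00-12:00, 13:00-14:00, 18:00-21:00.
So the common availability across everyone is 11:00-12:00, 13:00-14:00, 18:00-21:00.
The first common window of at least 60 minutes is 11:00-12:00, so the earliest start is 11:00.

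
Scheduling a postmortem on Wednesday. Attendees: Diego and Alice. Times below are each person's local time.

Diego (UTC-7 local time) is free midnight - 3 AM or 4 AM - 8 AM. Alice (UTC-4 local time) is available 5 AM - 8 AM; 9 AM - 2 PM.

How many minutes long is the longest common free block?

120

Diego in UTC: 07:00-10:00, 11:00-15:00 (add 7h to convert from UTC-7).
Alice in UTC: 09:00-12:00, 13:00-18:00 (add 4h to convert from UTC-4).
Diego ∩ Alice: 09:00-10:00, 11:00-12:00, 13:00-15:00.
Those are the intersection windows.
The longest is 13:00-15:00 at 120 minutes.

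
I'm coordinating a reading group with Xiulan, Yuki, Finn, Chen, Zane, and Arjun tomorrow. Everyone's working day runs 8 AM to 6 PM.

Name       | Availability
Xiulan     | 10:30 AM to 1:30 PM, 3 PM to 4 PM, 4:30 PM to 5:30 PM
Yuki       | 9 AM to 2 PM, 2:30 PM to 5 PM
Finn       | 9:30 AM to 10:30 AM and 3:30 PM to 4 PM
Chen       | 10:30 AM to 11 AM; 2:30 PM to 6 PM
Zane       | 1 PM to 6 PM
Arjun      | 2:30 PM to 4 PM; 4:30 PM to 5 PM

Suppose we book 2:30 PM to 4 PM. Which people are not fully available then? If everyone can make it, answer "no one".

Xiulan: not fully free for 14:30-16:00. Yuki: free for 14:30-16:00. Finn: not fully free for 14:30-16:00. Chen: free for 14:30-16:00. Zane: free for 14:30-16:00. Arjun: free for 14:30-16:00.

Finn, Xiulan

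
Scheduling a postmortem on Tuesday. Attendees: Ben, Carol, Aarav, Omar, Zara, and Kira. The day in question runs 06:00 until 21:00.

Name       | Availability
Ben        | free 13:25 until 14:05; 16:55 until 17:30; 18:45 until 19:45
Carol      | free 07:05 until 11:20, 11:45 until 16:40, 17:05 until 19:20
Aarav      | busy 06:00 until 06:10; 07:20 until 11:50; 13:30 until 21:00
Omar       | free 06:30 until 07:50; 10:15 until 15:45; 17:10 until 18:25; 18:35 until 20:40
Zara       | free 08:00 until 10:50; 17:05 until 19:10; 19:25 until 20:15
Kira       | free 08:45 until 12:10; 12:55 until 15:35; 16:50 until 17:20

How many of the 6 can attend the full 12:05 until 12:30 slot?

Ben free: 13:25-14:05, 16:55-17:30, 18:45-19:45.
Carol free: 07:05-11:20, 11:45-16:40, 17:05-19:20.
Aarav free: 06:10-07:20, 11:50-13:30 (invert busy blocks within the working day).
Omar free: 06:30-07:50, 10:15-15:45, 17:10-18:25, 18:35-20:40.
Zara free: 08:00-10:50, 17:05-19:10, 19:25-20:15.
Kira free: 08:45-12:10, 12:55-15:35, 16:50-17:20.
Carol, Aarav, and Omar can make the full 12:05-12:30 slot — that's 3.

3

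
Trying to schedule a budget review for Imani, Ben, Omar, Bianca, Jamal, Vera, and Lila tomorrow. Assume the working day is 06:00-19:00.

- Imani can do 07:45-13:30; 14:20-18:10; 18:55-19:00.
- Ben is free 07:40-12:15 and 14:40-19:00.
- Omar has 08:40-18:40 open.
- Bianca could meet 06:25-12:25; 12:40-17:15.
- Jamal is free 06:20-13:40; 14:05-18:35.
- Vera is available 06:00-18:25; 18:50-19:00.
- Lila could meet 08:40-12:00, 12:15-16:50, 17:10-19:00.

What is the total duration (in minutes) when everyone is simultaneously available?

Imani ∩ Ben: 07:45-12:15, 14:40-18:10, 18:55-19:00.
Imani ∩ Ben ∩ Omar: 08:40-12:15, 14:40-18:10.
Imani ∩ Ben ∩ Omar ∩ Bianca: 08:40-12:15, 14:40-17:15.
Imani ∩ Ben ∩ Omar ∩ Bianca ∩ Jamal: 08:40-12:15, 14:40-17:15.
Imani ∩ Ben ∩ Omar ∩ Bianca ∩ Jamal ∩ Vera: 08:40-12:15, 14:40-17:15.
Imani ∩ Ben ∩ Omar ∩ Bianca ∩ Jamal ∩ Vera ∩ Lila: 08:40-12:00, 14:40-16:50, 17:10-17:15.
Those are the intersection windows.
Summing the common windows: 200 + 130 + 5 = 335 minutes.

335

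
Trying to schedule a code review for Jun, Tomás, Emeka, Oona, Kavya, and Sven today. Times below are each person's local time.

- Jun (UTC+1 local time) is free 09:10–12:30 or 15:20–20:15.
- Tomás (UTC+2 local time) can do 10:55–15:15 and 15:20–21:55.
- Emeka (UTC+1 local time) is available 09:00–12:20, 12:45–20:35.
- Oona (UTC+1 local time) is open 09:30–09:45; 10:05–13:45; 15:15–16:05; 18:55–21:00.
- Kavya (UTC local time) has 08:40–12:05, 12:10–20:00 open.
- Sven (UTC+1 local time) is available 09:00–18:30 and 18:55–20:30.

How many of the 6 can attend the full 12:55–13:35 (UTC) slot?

Jun in UTC: 08:10-11:30, 14:20-19:15 (subtract 1h to convert from UTC+1).
Tomás in UTC: 08:55-13:15, 13:20-19:55 (subtract 2h to convert from UTC+2).
Emeka in UTC: 08:00-11:20, 11:45-19:35 (subtract 1h to convert from UTC+1).
Oona in UTC: 08:30-08:45, 09:05-12:45, 14:15-15:05, 17:55-20:00 (subtract 1h to convert from UTC+1).
Kavya in UTC: 08:40-12:05, 12:10-20:00.
Sven in UTC: 08:00-17:30, 17:55-19:30 (subtract 1h to convert from UTC+1).
Emeka, Kavya, and Sven can make the full 12:55-13:35 slot — that's 3.

3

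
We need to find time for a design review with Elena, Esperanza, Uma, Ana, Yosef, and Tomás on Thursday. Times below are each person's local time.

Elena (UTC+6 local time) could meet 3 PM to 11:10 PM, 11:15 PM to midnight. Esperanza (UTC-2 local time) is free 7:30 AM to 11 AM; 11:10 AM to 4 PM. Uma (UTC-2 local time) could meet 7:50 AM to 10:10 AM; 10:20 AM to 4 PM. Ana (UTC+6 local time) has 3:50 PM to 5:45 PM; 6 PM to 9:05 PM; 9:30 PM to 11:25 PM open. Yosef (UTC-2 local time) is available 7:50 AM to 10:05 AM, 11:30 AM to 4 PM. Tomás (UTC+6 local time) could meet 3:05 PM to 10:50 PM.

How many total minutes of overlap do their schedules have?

295

Elena in UTC: 09:00-17:10, 17:15-18:00 (subtract 6h to convert from UTC+6).
Esperanza in UTC: 09:30-13:00, 13:10-18:00 (add 2h to convert from UTC-2).
Uma in UTC: 09:50-12:10, 12:20-18:00 (add 2h to convert from UTC-2).
Ana in UTC: 09:50-11:45, 12:00-15:05, 15:30-17:25 (subtract 6h to convert from UTC+6).
Yosef in UTC: 09:50-12:05, 13:30-18:00 (add 2h to convert from UTC-2).
Tomás in UTC: 09:05-16:50 (subtract 6h to convert from UTC+6).
Elena ∩ Esperanza: 09:30-13:00, 13:10-17:10, 17:15-18:00.
Elena ∩ Esperanza ∩ Uma: 09:50-12:10, 12:20-13:00, 13:10-17:10, 17:15-18:00.
Elena ∩ Esperanza ∩ Uma ∩ Ana: 09:50-11:45, 12:00-12:10, 12:20-13:00, 13:10-15:05, 15:30-17:10, 17:15-17:25.
Elena ∩ Esperanza ∩ Uma ∩ Ana ∩ Yosef: 09:50-11:45, 12:00-12:05, 13:30-15:05, 15:30-17:10, 17:15-17:25.
Elena ∩ Esperanza ∩ Uma ∩ Ana ∩ Yosef ∩ Tomás: 09:50-11:45, 12:00-12:05, 13:30-15:05, 15:30-16:50.
So the common availability across everyone is 09:50-11:45, 12:00-12:05, 13:30-15:05, 15:30-16:50.
Summing the common windows: 115 + 5 + 95 + 80 = 295 minutes.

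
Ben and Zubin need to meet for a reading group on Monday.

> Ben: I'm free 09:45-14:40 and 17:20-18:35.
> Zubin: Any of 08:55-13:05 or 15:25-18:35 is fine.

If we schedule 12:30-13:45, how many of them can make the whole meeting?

Ben can make the full 12:30-13:45 slot — that's 1.

1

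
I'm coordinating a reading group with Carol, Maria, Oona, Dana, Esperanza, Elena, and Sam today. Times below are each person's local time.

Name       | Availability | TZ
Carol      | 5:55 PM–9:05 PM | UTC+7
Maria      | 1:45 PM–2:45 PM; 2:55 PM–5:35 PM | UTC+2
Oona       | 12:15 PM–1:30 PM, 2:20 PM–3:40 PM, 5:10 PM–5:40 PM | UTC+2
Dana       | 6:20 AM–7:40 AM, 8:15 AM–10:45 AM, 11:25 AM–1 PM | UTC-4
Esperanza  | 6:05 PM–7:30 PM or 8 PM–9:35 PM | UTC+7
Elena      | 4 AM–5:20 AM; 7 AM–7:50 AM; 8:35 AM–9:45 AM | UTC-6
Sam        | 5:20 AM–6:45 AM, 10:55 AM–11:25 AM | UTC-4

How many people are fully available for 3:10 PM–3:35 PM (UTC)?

Carol in UTC: 10:55-14:05 (subtract 7h to convert from UTC+7).
Maria in UTC: 11:45-12:45, 12:55-15:35 (subtract 2h to convert from UTC+2).
Oona in UTC: 10:15-11:30, 12:20-13:40, 15:10-15:40 (subtract 2h to convert from UTC+2).
Dana in UTC: 10:20-11:40, 12:15-14:45, 15:25-17:00 (add 4h to convert from UTC-4).
Esperanza in UTC: 11:05-12:30, 13:00-14:35 (subtract 7h to convert from UTC+7).
Elena in UTC: 10:00-11:20, 13:00-13:50, 14:35-15:45 (add 6h to convert from UTC-6).
Sam in UTC: 09:20-10:45, 14:55-15:25 (add 4h to convert from UTC-4).
Maria, Oona, and Elena can make the full 15:10-15:35 slot — that's 3.

3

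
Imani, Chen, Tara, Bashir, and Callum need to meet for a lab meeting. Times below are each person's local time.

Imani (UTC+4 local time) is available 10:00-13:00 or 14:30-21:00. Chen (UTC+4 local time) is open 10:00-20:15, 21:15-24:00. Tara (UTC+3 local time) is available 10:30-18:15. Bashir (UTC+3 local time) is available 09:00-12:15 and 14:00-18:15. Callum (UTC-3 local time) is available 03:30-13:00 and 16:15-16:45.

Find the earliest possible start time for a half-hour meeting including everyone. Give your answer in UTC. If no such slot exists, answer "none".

Imani in UTC: 06:00-09:00, 10:30-17:00 (subtract 4h to convert from UTC+4).
Chen in UTC: 06:00-16:15, 17:15-20:00 (subtract 4h to convert from UTC+4).
Tara in UTC: 07:30-15:15 (subtract 3h to convert from UTC+3).
Bashir in UTC: 06:00-09:15, 11:00-15:15 (subtract 3h to convert from UTC+3).
Callum in UTC: 06:30-16:00, 19:15-19:45 (add 3h to convert from UTC-3).
Imani ∩ Chen: 06:00-09:00, 10:30-16:15.
Imani ∩ Chen ∩ Tara: 07:30-09:00, 10:30-15:15.
Imani ∩ Chen ∩ Tara ∩ Bashir: 07:30-09:00, 11:00-15:15.
Imani ∩ Chen ∩ Tara ∩ Bashir ∩ Callum: 07:30-09:00, 11:00-15:15.
Those are the intersection windows.
The first common window of at least 30 minutes is 07:30-09:00, so the earliest start is 07:30.

07:30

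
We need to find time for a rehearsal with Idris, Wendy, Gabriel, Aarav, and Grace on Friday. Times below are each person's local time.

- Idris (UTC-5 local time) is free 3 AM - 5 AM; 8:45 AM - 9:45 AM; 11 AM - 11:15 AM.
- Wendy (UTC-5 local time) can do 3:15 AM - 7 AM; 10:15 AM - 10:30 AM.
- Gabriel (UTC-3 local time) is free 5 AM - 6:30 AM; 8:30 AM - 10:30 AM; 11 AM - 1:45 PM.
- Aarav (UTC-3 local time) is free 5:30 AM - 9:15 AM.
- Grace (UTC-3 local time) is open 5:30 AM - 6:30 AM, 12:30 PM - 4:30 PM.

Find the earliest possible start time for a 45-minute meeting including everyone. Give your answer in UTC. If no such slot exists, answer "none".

Idris in UTC: 08:00-10:00, 13:45-14:45, 16:00-16:15 (add 5h to convert from UTC-5).
Wendy in UTC: 08:15-12:00, 15:15-15:30 (add 5h to convert from UTC-5).
Gabriel in UTC: 08:00-09:30, 11:30-13:30, 14:00-16:45 (add 3h to convert from UTC-3).
Aarav in UTC: 08:30-12:15 (add 3h to convert from UTC-3).
Grace in UTC: 08:30-09:30, 15:30-19:30 (add 3h to convert from UTC-3).
Idris ∩ Wendy: 08:15-10:00.
Idris ∩ Wendy ∩ Gabriel: 08:15-09:30.
Idris ∩ Wendy ∩ Gabriel ∩ Aarav: 08:30-09:30.
Idris ∩ Wendy ∩ Gabriel ∩ Aarav ∩ Grace: 08:30-09:30.
Those are the intersection windows.
The first common window of at least 45 minutes is 08:30-09:30, so the earliest start is 08:30.

08:30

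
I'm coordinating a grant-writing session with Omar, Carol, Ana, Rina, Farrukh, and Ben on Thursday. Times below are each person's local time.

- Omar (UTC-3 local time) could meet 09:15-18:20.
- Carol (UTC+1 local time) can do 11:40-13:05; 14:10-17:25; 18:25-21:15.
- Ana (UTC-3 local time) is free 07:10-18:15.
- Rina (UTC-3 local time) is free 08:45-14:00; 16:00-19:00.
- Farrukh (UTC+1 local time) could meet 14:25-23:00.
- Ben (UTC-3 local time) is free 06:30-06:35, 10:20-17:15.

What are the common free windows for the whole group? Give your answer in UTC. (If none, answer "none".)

Omar in UTC: 12:15-21:20 (add 3h to convert from UTC-3).
Carol in UTC: 10:40-12:05, 13:10-16:25, 17:25-20:15 (subtract 1h to convert from UTC+1).
Ana in UTC: 10:10-21:15 (add 3h to convert from UTC-3).
Rina in UTC: 11:45-17:00, 19:00-22:00 (add 3h to convert from UTC-3).
Farrukh in UTC: 13:25-22:00 (subtract 1h to convert from UTC+1).
Ben in UTC: 09:30-09:35, 13:20-20:15 (add 3h to convert from UTC-3).
Omar ∩ Carol: 13:10-16:25, 17:25-20:15.
Omar ∩ Carol ∩ Ana: 13:10-16:25, 17:25-20:15.
Omar ∩ Carol ∩ Ana ∩ Rina: 13:10-16:25, 19:00-20:15.
Omar ∩ Carol ∩ Ana ∩ Rina ∩ Farrukh: 13:25-16:25, 19:00-20:15.
Omar ∩ Carol ∩ Ana ∩ Rina ∩ Farrukh ∩ Ben: 13:25-16:25, 19:00-20:15.

13:25-16:25, 19:00-20:15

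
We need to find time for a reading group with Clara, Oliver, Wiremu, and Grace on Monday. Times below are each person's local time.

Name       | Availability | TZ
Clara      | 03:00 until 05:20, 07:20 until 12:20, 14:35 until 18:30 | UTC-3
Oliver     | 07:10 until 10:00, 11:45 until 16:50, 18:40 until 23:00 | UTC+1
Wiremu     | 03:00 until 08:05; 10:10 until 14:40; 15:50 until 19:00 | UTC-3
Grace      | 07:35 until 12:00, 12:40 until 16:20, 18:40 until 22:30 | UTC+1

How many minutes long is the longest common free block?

Clara in UTC: 06:00-08:20, 10:20-15:20, 17:35-21:30 (add 3h to convert from UTC-3).
Oliver in UTC: 06:10-09:00, 10:45-15:50, 17:40-22:00 (subtract 1h to convert from UTC+1).
Wiremu in UTC: 06:00-11:05, 13:10-17:40, 18:50-22:00 (add 3h to convert from UTC-3).
Grace in UTC: 06:35-11:00, 11:40-15:20, 17:40-21:30 (subtract 1h to convert from UTC+1).
Clara ∩ Oliver: 06:10-08:20, 10:45-15:20, 17:40-21:30.
Clara ∩ Oliver ∩ Wiremu: 06:10-08:20, 10:45-11:05, 13:10-15:20, 18:50-21:30.
Clara ∩ Oliver ∩ Wiremu ∩ Grace: 06:35-08:20, 10:45-11:00, 13:10-15:20, 18:50-21:30.
The longest is 18:50-21:30 at 160 minutes.

160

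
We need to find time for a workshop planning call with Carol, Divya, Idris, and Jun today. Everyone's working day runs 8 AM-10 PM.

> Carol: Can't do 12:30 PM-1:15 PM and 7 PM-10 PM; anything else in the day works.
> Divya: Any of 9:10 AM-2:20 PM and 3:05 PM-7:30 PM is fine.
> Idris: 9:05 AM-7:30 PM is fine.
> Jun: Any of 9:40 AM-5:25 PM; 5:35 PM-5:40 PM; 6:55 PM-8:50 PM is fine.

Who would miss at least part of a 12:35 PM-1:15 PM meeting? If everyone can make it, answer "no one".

Carol free: 08:00-12:30, 13:15-19:00 (invert busy blocks within the working day).
Divya free: 09:10-14:20, 15:05-19:30.
Idris free: 09:05-19:30.
Jun free: 09:40-17:25, 17:35-17:40, 18:55-20:50.
Carol: not fully free for 12:35-13:15. Divya: free for 12:35-13:15. Idris: free for 12:35-13:15. Jun: free for 12:35-13:15.

Carol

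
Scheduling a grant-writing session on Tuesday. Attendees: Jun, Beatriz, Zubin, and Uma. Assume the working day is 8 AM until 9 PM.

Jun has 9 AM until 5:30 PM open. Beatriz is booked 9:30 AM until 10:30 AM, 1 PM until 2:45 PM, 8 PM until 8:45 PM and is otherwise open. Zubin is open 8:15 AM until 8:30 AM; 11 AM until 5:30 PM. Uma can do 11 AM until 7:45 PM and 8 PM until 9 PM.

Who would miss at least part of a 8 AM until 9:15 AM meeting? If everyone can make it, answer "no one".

Jun, Uma, Zubin

Jun free: 09:00-17:30.
Beatriz free: 08:00-09:30, 10:30-13:00, 14:45-20:00, 20:45-21:00 (invert busy blocks within the working day).
Zubin free: 08:15-08:30, 11:00-17:30.
Uma free: 11:00-19:45, 20:00-21:00.
Jun: not fully free for 08:00-09:15. Beatriz: free for 08:00-09:15. Zubin: not fully free for 08:00-09:15. Uma: not fully free for 08:00-09:15.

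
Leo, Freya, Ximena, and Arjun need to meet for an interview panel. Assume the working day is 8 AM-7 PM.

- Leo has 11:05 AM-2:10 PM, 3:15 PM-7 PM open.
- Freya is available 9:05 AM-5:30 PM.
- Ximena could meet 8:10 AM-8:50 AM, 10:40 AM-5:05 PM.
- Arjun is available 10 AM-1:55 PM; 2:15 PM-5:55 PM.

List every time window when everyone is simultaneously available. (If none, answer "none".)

11:05-13:55, 15:15-17:05

Leo ∩ Freya: 11:05-14:10, 15:15-17:30.
Leo ∩ Freya ∩ Ximena: 11:05-14:10, 15:15-17:05.
Leo ∩ Freya ∩ Ximena ∩ Arjun: 11:05-13:55, 15:15-17:05.
Those are the intersection windows.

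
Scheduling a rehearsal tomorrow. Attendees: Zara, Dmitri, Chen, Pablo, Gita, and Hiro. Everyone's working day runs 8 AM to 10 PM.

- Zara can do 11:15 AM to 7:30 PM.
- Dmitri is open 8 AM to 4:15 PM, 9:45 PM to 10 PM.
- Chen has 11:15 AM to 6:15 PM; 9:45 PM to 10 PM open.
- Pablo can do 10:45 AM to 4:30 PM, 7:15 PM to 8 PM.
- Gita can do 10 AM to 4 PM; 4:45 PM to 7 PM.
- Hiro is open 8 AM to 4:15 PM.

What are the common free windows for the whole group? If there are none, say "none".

11:15-16:00

Zara ∩ Dmitri: 11:15-16:15.
Zara ∩ Dmitri ∩ Chen: 11:15-16:15.
Zara ∩ Dmitri ∩ Chen ∩ Pablo: 11:15-16:15.
Zara ∩ Dmitri ∩ Chen ∩ Pablo ∩ Gita: 11:15-16:00.
Zara ∩ Dmitri ∩ Chen ∩ Pablo ∩ Gita ∩ Hiro: 11:15-16:00.
Those are the intersection windows.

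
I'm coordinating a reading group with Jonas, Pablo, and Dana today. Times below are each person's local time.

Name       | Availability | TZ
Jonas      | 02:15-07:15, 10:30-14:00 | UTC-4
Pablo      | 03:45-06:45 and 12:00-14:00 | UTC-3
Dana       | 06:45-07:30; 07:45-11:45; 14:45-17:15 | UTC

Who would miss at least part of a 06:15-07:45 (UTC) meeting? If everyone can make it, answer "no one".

Dana, Pablo

Jonas in UTC: 06:15-11:15, 14:30-18:00 (add 4h to convert from UTC-4).
Pablo in UTC: 06:45-09:45, 15:00-17:00 (add 3h to convert from UTC-3).
Dana in UTC: 06:45-07:30, 07:45-11:45, 14:45-17:15.
Jonas: free for 06:15-07:45. Pablo: not fully free for 06:15-07:45. Dana: not fully free for 06:15-07:45.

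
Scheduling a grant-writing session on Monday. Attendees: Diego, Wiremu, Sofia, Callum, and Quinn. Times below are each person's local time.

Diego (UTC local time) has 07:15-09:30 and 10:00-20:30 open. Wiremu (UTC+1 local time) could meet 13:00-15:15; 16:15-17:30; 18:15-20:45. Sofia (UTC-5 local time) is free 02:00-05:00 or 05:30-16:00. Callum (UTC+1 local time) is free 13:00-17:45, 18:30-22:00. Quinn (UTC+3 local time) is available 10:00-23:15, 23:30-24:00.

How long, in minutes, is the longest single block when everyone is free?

135

Diego in UTC: 07:15-09:30, 10:00-20:30.
Wiremu in UTC: 12:00-14:15, 15:15-16:30, 17:15-19:45 (subtract 1h to convert from UTC+1).
Sofia in UTC: 07:00-10:00, 10:30-21:00 (add 5h to convert from UTC-5).
Callum in UTC: 12:00-16:45, 17:30-21:00 (subtract 1h to convert from UTC+1).
Quinn in UTC: 07:00-20:15, 20:30-21:00 (subtract 3h to convert from UTC+3).
Diego ∩ Wiremu: 12:00-14:15, 15:15-16:30, 17:15-19:45.
Diego ∩ Wiremu ∩ Sofia: 12:00-14:15, 15:15-16:30, 17:15-19:45.
Diego ∩ Wiremu ∩ Sofia ∩ Callum: 12:00-14:15, 15:15-16:30, 17:30-19:45.
Diego ∩ Wiremu ∩ Sofia ∩ Callum ∩ Quinn: 12:00-14:15, 15:15-16:30, 17:30-19:45.
So the common availability across everyone is 12:00-14:15, 15:15-16:30, 17:30-19:45.
The longest is 12:00-14:15 at 135 minutes.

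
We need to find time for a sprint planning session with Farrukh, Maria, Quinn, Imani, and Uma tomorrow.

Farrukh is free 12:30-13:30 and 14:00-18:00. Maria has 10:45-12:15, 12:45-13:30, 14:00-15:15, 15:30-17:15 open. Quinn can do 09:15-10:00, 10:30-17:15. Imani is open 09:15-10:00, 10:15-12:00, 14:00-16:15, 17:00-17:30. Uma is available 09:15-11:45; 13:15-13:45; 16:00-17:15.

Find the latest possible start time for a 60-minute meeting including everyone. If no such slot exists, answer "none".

none

Farrukh ∩ Maria: 12:45-13:30, 14:00-15:15, 15:30-17:15.
Farrukh ∩ Maria ∩ Quinn: 12:45-13:30, 14:00-15:15, 15:30-17:15.
Farrukh ∩ Maria ∩ Quinn ∩ Imani: 14:00-15:15, 15:30-16:15, 17:00-17:15.
Farrukh ∩ Maria ∩ Quinn ∩ Imani ∩ Uma: 16:00-16:15, 17:00-17:15.
No common window is at least 60 minutes long.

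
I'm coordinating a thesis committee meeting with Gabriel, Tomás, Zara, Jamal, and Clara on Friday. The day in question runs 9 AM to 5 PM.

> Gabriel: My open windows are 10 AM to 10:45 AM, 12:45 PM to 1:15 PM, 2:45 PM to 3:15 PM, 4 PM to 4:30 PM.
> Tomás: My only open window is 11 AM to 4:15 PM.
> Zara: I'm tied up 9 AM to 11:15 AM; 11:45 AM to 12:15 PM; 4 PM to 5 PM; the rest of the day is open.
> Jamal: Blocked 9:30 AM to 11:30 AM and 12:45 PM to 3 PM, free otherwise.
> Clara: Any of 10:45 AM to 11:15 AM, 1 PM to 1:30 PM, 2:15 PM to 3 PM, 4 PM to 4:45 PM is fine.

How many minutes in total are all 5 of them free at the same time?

0

Gabriel free: 10:00-10:45, 12:45-13:15, 14:45-15:15, 16:00-16:30.
Tomás free: 11:00-16:15.
Zara free: 11:15-11:45, 12:15-16:00 (invert busy blocks within the working day).
Jamal free: 09:00-09:30, 11:30-12:45, 15:00-17:00 (invert busy blocks within the working day).
Clara free: 10:45-11:15, 13:00-13:30, 14:15-15:00, 16:00-16:45.
Gabriel ∩ Tomás: 12:45-13:15, 14:45-15:15, 16:00-16:15.
Gabriel ∩ Tomás ∩ Zara: 12:45-13:15, 14:45-15:15.
Gabriel ∩ Tomás ∩ Zara ∩ Jamal: 15:00-15:15.
Gabriel ∩ Tomás ∩ Zara ∩ Jamal ∩ Clara: ∅.
There is no time when everyone is free.
There is no common window, so the total is 0 minutes.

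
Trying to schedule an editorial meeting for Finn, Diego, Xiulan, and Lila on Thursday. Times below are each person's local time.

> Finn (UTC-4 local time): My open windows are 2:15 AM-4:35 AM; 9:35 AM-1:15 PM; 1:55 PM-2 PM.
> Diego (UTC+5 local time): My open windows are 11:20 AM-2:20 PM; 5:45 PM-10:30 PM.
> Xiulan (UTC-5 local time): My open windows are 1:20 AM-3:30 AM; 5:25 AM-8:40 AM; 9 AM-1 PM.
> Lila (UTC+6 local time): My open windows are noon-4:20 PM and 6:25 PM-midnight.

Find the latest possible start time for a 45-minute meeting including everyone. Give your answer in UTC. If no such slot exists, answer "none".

Finn in UTC: 06:15-08:35, 13:35-17:15, 17:55-18:00 (add 4h to convert from UTC-4).
Diego in UTC: 06:20-09:20, 12:45-17:30 (subtract 5h to convert from UTC+5).
Xiulan in UTC: 06:20-08:30, 10:25-13:40, 14:00-18:00 (add 5h to convert from UTC-5).
Lila in UTC: 06:00-10:20, 12:25-18:00 (subtract 6h to convert from UTC+6).
Finn ∩ Diego: 06:20-08:35, 13:35-17:15.
Finn ∩ Diego ∩ Xiulan: 06:20-08:30, 13:35-13:40, 14:00-17:15.
Finn ∩ Diego ∩ Xiulan ∩ Lila: 06:20-08:30, 13:35-13:40, 14:00-17:15.
So the common availability across everyone is 06:20-08:30, 13:35-13:40, 14:00-17:15.
The last common window of at least 45 minutes is 14:00-17:15; a 45-minute meeting can start as late as 16:30 and still end by 17:15.

16:30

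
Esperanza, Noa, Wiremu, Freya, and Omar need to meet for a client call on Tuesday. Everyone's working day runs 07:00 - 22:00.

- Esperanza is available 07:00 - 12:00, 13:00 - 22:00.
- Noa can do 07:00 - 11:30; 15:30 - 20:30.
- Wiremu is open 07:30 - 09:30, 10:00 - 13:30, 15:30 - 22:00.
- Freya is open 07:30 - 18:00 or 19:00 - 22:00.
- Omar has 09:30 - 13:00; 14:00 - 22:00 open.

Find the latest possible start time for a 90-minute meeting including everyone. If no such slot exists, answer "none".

19:00

Esperanza ∩ Noa: 07:00-11:30, 15:30-20:30.
Esperanza ∩ Noa ∩ Wiremu: 07:30-09:30, 10:00-11:30, 15:30-20:30.
Esperanza ∩ Noa ∩ Wiremu ∩ Freya: 07:30-09:30, 10:00-11:30, 15:30-18:00, 19:00-20:30.
Esperanza ∩ Noa ∩ Wiremu ∩ Freya ∩ Omar: 10:00-11:30, 15:30-18:00, 19:00-20:30.
The last common window of at least 90 minutes is 19:00-20:30; a 90-minute meeting can start as late as 19:00 and still end by 20:30.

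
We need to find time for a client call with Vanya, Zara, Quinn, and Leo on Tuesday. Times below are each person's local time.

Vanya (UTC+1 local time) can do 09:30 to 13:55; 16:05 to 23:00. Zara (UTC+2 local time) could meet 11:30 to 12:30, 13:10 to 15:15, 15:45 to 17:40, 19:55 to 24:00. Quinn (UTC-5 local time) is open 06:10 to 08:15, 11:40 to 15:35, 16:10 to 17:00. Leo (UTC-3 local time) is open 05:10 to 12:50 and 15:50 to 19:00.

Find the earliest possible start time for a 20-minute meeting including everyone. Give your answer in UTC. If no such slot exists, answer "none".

Vanya in UTC: 08:30-12:55, 15:05-22:00 (subtract 1h to convert from UTC+1).
Zara in UTC: 09:30-10:30, 11:10-13:15, 13:45-15:40, 17:55-22:00 (subtract 2h to convert from UTC+2).
Quinn in UTC: 11:10-13:15, 16:40-20:35, 21:10-22:00 (add 5h to convert from UTC-5).
Leo in UTC: 08:10-15:50, 18:50-22:00 (add 3h to convert from UTC-3).
Vanya ∩ Zara: 09:30-10:30, 11:10-12:55, 15:05-15:40, 17:55-22:00.
Vanya ∩ Zara ∩ Quinn: 11:10-12:55, 17:55-20:35, 21:10-22:00.
Vanya ∩ Zara ∩ Quinn ∩ Leo: 11:10-12:55, 18:50-20:35, 21:10-22:00.
The first common window of at least 20 minutes is 11:10-12:55, so the earliest start is 11:10.

11:10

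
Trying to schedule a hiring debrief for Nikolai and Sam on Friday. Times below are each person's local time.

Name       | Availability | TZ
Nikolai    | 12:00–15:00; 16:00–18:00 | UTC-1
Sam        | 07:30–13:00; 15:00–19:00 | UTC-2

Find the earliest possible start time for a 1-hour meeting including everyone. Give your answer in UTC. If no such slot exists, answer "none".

13:00

Nikolai in UTC: 13:00-16:00, 17:00-19:00 (add 1h to convert from UTC-1).
Sam in UTC: 09:30-15:00, 17:00-21:00 (add 2h to convert from UTC-2).
Nikolai ∩ Sam: 13:00-15:00, 17:00-19:00.
Those are the intersection windows.
The first common window of at least 60 minutes is 13:00-15:00, so the earliest start is 13:00.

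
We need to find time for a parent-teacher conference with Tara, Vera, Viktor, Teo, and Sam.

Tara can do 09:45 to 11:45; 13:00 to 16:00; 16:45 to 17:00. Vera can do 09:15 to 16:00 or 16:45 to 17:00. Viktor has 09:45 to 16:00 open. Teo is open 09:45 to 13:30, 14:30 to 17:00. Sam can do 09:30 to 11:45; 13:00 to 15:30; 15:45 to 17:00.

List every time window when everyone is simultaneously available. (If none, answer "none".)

09:45-11:45, 13:00-13:30, 14:30-15:30, 15:45-16:00

Tara ∩ Vera: 09:45-11:45, 13:00-16:00, 16:45-17:00.
Tara ∩ Vera ∩ Viktor: 09:45-11:45, 13:00-16:00.
Tara ∩ Vera ∩ Viktor ∩ Teo: 09:45-11:45, 13:00-13:30, 14:30-16:00.
Tara ∩ Vera ∩ Viktor ∩ Teo ∩ Sam: 09:45-11:45, 13:00-13:30, 14:30-15:30, 15:45-16:00.
So the common availability across everyone is 09:45-11:45, 13:00-13:30, 14:30-15:30, 15:45-16:00.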